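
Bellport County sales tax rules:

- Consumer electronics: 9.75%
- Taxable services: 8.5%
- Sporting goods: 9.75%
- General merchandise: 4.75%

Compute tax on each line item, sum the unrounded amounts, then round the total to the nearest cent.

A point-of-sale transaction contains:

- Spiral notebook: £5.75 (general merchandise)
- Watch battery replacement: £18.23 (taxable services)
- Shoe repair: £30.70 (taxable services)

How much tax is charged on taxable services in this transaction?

£4.16

Watch battery replacement £18.23: taxable services → 8.5% → £1.54955
Shoe repair £30.70: taxable services → 8.5% → £2.6095
Tax on taxable services: unrounded sum = £4.15905 → £4.16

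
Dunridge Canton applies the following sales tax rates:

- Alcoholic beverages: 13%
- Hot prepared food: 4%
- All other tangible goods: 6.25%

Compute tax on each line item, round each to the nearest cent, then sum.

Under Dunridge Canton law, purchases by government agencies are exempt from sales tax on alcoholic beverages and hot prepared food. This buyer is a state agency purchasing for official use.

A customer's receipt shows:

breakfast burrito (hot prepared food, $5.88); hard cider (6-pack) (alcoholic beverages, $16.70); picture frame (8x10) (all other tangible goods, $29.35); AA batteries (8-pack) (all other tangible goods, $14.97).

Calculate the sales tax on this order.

Breakfast burrito $5.88: hot prepared food, buyer-exempt → 0% → $0.00
Hard cider (6-pack) $16.70: alcoholic beverages, buyer-exempt → 0% → $0.00
Picture frame (8x10) $29.35: all other tangible goods → 6.25% → $1.83
AA batteries (8-pack) $14.97: all other tangible goods → 6.25% → $0.94
Total tax = $1.83 + $0.94 = $2.77

$2.77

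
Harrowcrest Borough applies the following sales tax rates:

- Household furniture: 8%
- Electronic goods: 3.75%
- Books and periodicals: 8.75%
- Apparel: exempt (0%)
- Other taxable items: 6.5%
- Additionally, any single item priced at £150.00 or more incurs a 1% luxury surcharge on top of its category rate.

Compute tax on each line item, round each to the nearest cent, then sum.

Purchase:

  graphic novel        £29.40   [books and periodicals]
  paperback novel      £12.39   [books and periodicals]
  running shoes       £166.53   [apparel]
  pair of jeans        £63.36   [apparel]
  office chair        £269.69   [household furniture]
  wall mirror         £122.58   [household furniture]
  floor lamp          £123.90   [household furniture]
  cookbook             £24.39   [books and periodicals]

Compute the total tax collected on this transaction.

£51.44

Graphic novel £29.40: books and periodicals → 8.75% → £2.57
Paperback novel £12.39: books and periodicals → 8.75% → £1.08
Running shoes £166.53: apparel → 0% + 1% surcharge = 1% → £1.67
Pair of jeans £63.36: apparel → 0% → £0.00
Office chair £269.69: household furniture → 8% + 1% surcharge = 9% → £24.27
Wall mirror £122.58: household furniture → 8% → £9.81
Floor lamp £123.90: household furniture → 8% → £9.91
Cookbook £24.39: books and periodicals → 8.75% → £2.13
Total tax = £2.57 + £1.08 + £1.67 + £24.27 + £9.81 + £9.91 + £2.13 = £51.44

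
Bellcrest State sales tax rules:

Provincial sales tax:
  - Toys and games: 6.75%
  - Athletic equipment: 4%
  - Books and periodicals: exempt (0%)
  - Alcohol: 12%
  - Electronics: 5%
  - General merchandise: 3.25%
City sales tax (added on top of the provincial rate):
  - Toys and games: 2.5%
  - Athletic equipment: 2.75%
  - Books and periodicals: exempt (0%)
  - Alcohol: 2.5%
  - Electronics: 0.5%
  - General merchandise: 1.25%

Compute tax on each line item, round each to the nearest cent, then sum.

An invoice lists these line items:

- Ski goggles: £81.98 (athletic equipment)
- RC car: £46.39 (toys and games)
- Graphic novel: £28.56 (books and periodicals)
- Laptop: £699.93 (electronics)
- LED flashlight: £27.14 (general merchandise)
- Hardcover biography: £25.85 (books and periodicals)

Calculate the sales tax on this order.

Ski goggles £81.98: athletic equipment → 4% + 2.75% city = 6.75% → £5.53
RC car £46.39: toys and games → 6.75% + 2.5% city = 9.25% → £4.29
Graphic novel £28.56: books and periodicals → 0% + 0% city = 0% → £0.00
Laptop £699.93: electronics → 5% + 0.5% city = 5.5% → £38.50
LED flashlight £27.14: general merchandise → 3.25% + 1.25% city = 4.5% → £1.22
Hardcover biography £25.85: books and periodicals → 0% + 0% city = 0% → £0.00
Total tax = £5.53 + £4.29 + £38.50 + £1.22 = £49.54

£49.54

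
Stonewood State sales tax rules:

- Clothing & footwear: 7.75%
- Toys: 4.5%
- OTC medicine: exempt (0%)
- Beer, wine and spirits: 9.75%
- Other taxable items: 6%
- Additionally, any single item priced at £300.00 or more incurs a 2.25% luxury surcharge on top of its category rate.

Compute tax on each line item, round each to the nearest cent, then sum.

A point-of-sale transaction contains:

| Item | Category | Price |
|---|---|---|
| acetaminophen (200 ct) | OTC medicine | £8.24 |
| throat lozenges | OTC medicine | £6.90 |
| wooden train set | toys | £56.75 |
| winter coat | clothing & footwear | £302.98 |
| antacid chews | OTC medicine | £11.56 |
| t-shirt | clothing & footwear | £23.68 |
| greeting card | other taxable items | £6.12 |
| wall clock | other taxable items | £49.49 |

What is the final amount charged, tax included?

£503.75

Acetaminophen (200 ct) £8.24: OTC medicine → 0% → £0.00
Throat lozenges £6.90: OTC medicine → 0% → £0.00
Wooden train set £56.75: toys → 4.5% → £2.55
Winter coat £302.98: clothing & footwear → 7.75% + 2.25% surcharge = 10% → £30.30
Antacid chews £11.56: OTC medicine → 0% → £0.00
T-shirt £23.68: clothing & footwear → 7.75% → £1.84
Greeting card £6.12: other taxable items → 6% → £0.37
Wall clock £49.49: other taxable items → 6% → £2.97
Subtotal = £465.72; tax = £38.03; total due = £503.75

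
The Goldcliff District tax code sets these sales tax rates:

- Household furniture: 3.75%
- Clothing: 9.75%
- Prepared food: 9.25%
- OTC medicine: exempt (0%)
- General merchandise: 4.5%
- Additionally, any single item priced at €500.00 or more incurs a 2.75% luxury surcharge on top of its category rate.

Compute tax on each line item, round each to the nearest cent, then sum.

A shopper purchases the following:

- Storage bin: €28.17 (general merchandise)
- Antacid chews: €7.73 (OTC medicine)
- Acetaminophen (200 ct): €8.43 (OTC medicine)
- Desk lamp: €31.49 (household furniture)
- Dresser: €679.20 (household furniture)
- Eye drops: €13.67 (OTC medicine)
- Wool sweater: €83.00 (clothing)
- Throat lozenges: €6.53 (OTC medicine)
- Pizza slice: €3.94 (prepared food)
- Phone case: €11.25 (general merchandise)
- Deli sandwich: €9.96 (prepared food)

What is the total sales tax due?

Storage bin €28.17: general merchandise → 4.5% → €1.27
Antacid chews €7.73: OTC medicine → 0% → €0.00
Acetaminophen (200 ct) €8.43: OTC medicine → 0% → €0.00
Desk lamp €31.49: household furniture → 3.75% → €1.18
Dresser €679.20: household furniture → 3.75% + 2.75% surcharge = 6.5% → €44.15
Eye drops €13.67: OTC medicine → 0% → €0.00
Wool sweater €83.00: clothing → 9.75% → €8.09
Throat lozenges €6.53: OTC medicine → 0% → €0.00
Pizza slice €3.94: prepared food → 9.25% → €0.36
Phone case €11.25: general merchandise → 4.5% → €0.51
Deli sandwich €9.96: prepared food → 9.25% → €0.92
Total tax = €1.27 + €1.18 + €44.15 + €8.09 + €0.36 + €0.51 + €0.92 = €56.48

€56.48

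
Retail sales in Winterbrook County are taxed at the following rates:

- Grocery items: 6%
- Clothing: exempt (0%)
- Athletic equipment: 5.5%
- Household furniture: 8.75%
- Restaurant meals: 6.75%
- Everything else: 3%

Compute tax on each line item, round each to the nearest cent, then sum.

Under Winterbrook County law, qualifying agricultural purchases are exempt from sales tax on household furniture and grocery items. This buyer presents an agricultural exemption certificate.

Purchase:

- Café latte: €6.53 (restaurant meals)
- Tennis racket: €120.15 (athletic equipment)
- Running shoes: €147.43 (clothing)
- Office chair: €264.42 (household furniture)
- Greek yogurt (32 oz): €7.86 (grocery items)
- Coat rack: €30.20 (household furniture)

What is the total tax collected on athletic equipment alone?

€6.61

Tennis racket €120.15: athletic equipment → 5.5% → €6.61
Tax on athletic equipment = €6.61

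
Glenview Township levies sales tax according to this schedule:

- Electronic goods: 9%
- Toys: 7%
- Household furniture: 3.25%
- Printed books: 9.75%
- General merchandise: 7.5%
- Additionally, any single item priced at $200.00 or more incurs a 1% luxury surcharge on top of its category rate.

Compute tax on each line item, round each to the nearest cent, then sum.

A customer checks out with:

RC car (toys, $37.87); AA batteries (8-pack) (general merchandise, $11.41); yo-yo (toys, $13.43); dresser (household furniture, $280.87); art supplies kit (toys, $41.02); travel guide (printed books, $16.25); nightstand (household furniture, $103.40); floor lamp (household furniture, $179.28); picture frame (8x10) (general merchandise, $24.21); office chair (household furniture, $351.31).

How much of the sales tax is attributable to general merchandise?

AA batteries (8-pack) $11.41: general merchandise → 7.5% → $0.86
Picture frame (8x10) $24.21: general merchandise → 7.5% → $1.82
Tax on general merchandise = $0.86 + $1.82 = $2.68

$2.68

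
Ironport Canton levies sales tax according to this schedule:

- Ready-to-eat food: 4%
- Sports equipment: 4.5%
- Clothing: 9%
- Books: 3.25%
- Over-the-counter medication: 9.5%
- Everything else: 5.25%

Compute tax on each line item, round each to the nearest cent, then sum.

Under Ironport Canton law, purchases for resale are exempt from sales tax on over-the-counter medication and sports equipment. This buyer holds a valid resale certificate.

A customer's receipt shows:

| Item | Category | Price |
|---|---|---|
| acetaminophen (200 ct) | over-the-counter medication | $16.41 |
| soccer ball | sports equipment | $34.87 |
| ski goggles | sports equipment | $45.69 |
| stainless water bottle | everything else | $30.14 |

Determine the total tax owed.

$1.58

Acetaminophen (200 ct) $16.41: over-the-counter medication, buyer-exempt → 0% → $0.00
Soccer ball $34.87: sports equipment, buyer-exempt → 0% → $0.00
Ski goggles $45.69: sports equipment, buyer-exempt → 0% → $0.00
Stainless water bottle $30.14: everything else → 5.25% → $1.58
Total tax = $1.58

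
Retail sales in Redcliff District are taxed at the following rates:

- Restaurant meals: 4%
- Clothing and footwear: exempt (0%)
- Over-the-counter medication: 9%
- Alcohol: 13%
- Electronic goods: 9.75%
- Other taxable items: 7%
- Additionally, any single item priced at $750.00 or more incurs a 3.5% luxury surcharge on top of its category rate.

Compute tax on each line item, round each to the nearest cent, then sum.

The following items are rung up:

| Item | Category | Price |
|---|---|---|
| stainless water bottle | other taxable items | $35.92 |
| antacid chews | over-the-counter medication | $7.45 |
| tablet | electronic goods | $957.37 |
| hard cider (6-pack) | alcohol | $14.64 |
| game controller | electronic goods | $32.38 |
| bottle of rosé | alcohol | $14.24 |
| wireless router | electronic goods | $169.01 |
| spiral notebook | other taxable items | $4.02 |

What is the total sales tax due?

$153.70

Stainless water bottle $35.92: other taxable items → 7% → $2.51
Antacid chews $7.45: over-the-counter medication → 9% → $0.67
Tablet $957.37: electronic goods → 9.75% + 3.5% surcharge = 13.25% → $126.85
Hard cider (6-pack) $14.64: alcohol → 13% → $1.90
Game controller $32.38: electronic goods → 9.75% → $3.16
Bottle of rosé $14.24: alcohol → 13% → $1.85
Wireless router $169.01: electronic goods → 9.75% → $16.48
Spiral notebook $4.02: other taxable items → 7% → $0.28
Total tax = $2.51 + $0.67 + $126.85 + $1.90 + $3.16 + $1.85 + $16.48 + $0.28 = $153.70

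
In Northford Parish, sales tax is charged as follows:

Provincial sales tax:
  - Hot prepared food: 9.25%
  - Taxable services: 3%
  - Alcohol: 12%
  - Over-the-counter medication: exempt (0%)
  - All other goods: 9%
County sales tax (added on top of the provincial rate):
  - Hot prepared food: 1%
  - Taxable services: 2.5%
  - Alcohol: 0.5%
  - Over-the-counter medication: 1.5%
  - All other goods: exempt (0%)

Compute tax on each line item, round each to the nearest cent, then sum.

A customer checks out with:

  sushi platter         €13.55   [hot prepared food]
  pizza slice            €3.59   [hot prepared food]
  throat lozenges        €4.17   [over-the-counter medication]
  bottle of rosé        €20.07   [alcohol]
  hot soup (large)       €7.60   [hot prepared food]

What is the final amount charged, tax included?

Sushi platter €13.55: hot prepared food → 9.25% + 1% county = 10.25% → €1.39
Pizza slice €3.59: hot prepared food → 9.25% + 1% county = 10.25% → €0.37
Throat lozenges €4.17: over-the-counter medication → 0% + 1.5% county = 1.5% → €0.06
Bottle of rosé €20.07: alcohol → 12% + 0.5% county = 12.5% → €2.51
Hot soup (large) €7.60: hot prepared food → 9.25% + 1% county = 10.25% → €0.78
Subtotal = €48.98; tax = €5.11; total due = €54.09

€54.09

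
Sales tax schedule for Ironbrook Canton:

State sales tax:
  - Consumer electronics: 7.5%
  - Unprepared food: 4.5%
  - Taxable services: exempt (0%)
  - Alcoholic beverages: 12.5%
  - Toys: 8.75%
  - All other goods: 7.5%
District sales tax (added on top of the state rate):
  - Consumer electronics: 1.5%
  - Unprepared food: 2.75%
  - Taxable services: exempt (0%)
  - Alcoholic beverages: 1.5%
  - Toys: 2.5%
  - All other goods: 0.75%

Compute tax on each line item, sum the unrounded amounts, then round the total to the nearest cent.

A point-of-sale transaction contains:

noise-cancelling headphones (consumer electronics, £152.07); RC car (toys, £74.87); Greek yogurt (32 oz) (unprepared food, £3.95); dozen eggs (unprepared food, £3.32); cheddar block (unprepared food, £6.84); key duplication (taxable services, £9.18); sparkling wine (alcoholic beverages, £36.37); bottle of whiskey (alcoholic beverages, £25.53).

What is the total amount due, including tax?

£343.93

Noise-cancelling headphones £152.07: consumer electronics → 7.5% + 1.5% district = 9% → £13.6863
RC car £74.87: toys → 8.75% + 2.5% district = 11.25% → £8.422875
Greek yogurt (32 oz) £3.95: unprepared food → 4.5% + 2.75% district = 7.25% → £0.286375
Dozen eggs £3.32: unprepared food → 4.5% + 2.75% district = 7.25% → £0.2407
Cheddar block £6.84: unprepared food → 4.5% + 2.75% district = 7.25% → £0.4959
Key duplication £9.18: taxable services → 0% + 0% district = 0% → £0.00
Sparkling wine £36.37: alcoholic beverages → 12.5% + 1.5% district = 14% → £5.0918
Bottle of whiskey £25.53: alcoholic beverages → 12.5% + 1.5% district = 14% → £3.5742
Subtotal = £312.13; unrounded tax = £31.79815 → £31.80; total due = £343.93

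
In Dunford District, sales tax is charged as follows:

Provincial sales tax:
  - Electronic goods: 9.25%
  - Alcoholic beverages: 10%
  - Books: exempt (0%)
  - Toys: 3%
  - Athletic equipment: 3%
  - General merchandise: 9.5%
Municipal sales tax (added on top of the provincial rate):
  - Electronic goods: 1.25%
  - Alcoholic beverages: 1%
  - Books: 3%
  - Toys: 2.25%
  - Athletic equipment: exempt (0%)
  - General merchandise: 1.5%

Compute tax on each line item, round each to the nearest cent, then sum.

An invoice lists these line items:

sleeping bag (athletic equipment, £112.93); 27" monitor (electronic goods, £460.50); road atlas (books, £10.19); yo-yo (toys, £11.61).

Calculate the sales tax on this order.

Sleeping bag £112.93: athletic equipment → 3% + 0% municipal = 3% → £3.39
27" monitor £460.50: electronic goods → 9.25% + 1.25% municipal = 10.5% → £48.35
Road atlas £10.19: books → 0% + 3% municipal = 3% → £0.31
Yo-yo £11.61: toys → 3% + 2.25% municipal = 5.25% → £0.61
Total tax = £3.39 + £48.35 + £0.31 + £0.61 = £52.66

£52.66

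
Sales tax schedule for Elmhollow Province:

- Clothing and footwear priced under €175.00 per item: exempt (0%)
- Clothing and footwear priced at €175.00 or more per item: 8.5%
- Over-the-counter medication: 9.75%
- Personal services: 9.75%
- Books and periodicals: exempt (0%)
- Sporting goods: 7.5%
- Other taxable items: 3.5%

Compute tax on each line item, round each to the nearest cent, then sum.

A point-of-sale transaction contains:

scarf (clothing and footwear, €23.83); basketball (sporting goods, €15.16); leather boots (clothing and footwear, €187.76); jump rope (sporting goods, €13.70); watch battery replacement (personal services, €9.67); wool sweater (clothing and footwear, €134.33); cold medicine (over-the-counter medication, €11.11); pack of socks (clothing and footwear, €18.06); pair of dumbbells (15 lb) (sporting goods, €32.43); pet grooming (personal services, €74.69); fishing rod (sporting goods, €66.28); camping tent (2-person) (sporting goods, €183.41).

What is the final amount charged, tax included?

€819.02

Scarf €23.83: clothing and footwear, under €175.00 → 0% → €0.00
Basketball €15.16: sporting goods → 7.5% → €1.14
Leather boots €187.76: clothing and footwear, €175.00 or more → 8.5% → €15.96
Jump rope €13.70: sporting goods → 7.5% → €1.03
Watch battery replacement €9.67: personal services → 9.75% → €0.94
Wool sweater €134.33: clothing and footwear, under €175.00 → 0% → €0.00
Cold medicine €11.11: over-the-counter medication → 9.75% → €1.08
Pack of socks €18.06: clothing and footwear, under €175.00 → 0% → €0.00
Pair of dumbbells (15 lb) €32.43: sporting goods → 7.5% → €2.43
Pet grooming €74.69: personal services → 9.75% → €7.28
Fishing rod €66.28: sporting goods → 7.5% → €4.97
Camping tent (2-person) €183.41: sporting goods → 7.5% → €13.76
Subtotal = €770.43; tax = €48.59; total due = €819.02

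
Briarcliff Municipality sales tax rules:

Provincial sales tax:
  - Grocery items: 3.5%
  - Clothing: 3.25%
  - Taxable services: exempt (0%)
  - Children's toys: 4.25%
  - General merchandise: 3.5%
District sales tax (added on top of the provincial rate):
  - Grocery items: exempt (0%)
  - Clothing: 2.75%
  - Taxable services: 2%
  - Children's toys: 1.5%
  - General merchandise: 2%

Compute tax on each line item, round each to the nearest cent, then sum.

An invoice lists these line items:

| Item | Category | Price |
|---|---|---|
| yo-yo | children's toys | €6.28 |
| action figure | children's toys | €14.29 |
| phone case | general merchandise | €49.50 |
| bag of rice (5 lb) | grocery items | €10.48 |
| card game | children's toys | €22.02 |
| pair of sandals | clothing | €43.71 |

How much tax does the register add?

€8.16

Yo-yo €6.28: children's toys → 4.25% + 1.5% district = 5.75% → €0.36
Action figure €14.29: children's toys → 4.25% + 1.5% district = 5.75% → €0.82
Phone case €49.50: general merchandise → 3.5% + 2% district = 5.5% → €2.72
Bag of rice (5 lb) €10.48: grocery items → 3.5% + 0% district = 3.5% → €0.37
Card game €22.02: children's toys → 4.25% + 1.5% district = 5.75% → €1.27
Pair of sandals €43.71: clothing → 3.25% + 2.75% district = 6% → €2.62
Total tax = €0.36 + €0.82 + €2.72 + €0.37 + €1.27 + €2.62 = €8.16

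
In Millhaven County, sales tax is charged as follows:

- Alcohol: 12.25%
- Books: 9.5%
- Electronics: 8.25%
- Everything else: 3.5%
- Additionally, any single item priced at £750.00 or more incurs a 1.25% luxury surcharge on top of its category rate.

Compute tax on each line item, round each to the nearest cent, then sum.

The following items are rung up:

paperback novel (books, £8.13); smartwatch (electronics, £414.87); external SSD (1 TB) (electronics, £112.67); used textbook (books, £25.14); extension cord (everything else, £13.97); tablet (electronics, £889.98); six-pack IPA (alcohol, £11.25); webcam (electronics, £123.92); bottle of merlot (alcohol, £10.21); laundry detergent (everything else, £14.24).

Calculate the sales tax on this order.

Paperback novel £8.13: books → 9.5% → £0.77
Smartwatch £414.87: electronics → 8.25% → £34.23
External SSD (1 TB) £112.67: electronics → 8.25% → £9.30
Used textbook £25.14: books → 9.5% → £2.39
Extension cord £13.97: everything else → 3.5% → £0.49
Tablet £889.98: electronics → 8.25% + 1.25% surcharge = 9.5% → £84.55
Six-pack IPA £11.25: alcohol → 12.25% → £1.38
Webcam £123.92: electronics → 8.25% → £10.22
Bottle of merlot £10.21: alcohol → 12.25% → £1.25
Laundry detergent £14.24: everything else → 3.5% → £0.50
Total tax = £0.77 + £34.23 + £9.30 + £2.39 + £0.49 + £84.55 + £1.38 + £10.22 + £1.25 + £0.50 = £145.08

£145.08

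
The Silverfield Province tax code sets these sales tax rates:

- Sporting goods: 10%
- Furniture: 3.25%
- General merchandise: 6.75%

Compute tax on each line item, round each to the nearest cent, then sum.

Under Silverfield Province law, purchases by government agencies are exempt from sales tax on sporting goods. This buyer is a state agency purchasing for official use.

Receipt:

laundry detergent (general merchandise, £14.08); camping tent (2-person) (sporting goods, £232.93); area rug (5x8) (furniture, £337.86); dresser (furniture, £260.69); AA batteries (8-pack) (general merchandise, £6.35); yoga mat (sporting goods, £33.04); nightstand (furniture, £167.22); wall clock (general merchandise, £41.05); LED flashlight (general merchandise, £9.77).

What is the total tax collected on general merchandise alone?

Laundry detergent £14.08: general merchandise → 6.75% → £0.95
AA batteries (8-pack) £6.35: general merchandise → 6.75% → £0.43
Wall clock £41.05: general merchandise → 6.75% → £2.77
LED flashlight £9.77: general merchandise → 6.75% → £0.66
Tax on general merchandise = £0.95 + £0.43 + £2.77 + £0.66 = £4.81

£4.81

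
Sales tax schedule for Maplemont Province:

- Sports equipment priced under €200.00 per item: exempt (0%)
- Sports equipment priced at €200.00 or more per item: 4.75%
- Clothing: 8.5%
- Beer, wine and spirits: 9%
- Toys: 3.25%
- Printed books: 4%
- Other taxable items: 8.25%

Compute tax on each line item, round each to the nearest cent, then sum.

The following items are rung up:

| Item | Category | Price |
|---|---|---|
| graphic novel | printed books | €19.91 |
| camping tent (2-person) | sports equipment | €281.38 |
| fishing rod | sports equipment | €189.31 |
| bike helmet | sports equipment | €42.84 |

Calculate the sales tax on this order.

€14.17

Graphic novel €19.91: printed books → 4% → €0.80
Camping tent (2-person) €281.38: sports equipment, €200.00 or more → 4.75% → €13.37
Fishing rod €189.31: sports equipment, under €200.00 → 0% → €0.00
Bike helmet €42.84: sports equipment, under €200.00 → 0% → €0.00
Total tax = €0.80 + €13.37 = €14.17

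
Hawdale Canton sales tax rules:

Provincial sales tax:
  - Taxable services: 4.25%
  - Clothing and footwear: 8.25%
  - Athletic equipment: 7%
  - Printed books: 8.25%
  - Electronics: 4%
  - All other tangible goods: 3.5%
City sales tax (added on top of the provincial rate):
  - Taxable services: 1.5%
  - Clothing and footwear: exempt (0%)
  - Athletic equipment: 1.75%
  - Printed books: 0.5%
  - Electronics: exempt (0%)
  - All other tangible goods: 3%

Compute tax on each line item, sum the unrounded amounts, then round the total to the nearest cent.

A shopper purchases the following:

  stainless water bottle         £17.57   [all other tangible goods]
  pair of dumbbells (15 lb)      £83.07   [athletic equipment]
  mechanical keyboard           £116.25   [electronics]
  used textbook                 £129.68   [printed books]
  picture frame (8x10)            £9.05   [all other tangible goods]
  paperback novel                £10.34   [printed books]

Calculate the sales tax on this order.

Stainless water bottle £17.57: all other tangible goods → 3.5% + 3% city = 6.5% → £1.14205
Pair of dumbbells (15 lb) £83.07: athletic equipment → 7% + 1.75% city = 8.75% → £7.268625
Mechanical keyboard £116.25: electronics → 4% + 0% city = 4% → £4.65
Used textbook £129.68: printed books → 8.25% + 0.5% city = 8.75% → £11.347
Picture frame (8x10) £9.05: all other tangible goods → 3.5% + 3% city = 6.5% → £0.58825
Paperback novel £10.34: printed books → 8.25% + 0.5% city = 8.75% → £0.90475
Unrounded tax sum = £25.900675 → £25.90

£25.90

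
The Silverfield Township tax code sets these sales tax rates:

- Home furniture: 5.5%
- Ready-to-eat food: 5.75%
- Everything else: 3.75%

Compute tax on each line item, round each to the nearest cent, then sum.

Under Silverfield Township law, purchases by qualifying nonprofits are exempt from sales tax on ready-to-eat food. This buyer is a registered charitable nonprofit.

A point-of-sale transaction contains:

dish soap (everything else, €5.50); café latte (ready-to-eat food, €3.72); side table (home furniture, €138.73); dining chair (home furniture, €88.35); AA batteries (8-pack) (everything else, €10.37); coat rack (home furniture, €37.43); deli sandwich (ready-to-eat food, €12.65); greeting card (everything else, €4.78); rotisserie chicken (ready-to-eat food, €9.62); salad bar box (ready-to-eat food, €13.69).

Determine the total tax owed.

Dish soap €5.50: everything else → 3.75% → €0.21
Café latte €3.72: ready-to-eat food, buyer-exempt → 0% → €0.00
Side table €138.73: home furniture → 5.5% → €7.63
Dining chair €88.35: home furniture → 5.5% → €4.86
AA batteries (8-pack) €10.37: everything else → 3.75% → €0.39
Coat rack €37.43: home furniture → 5.5% → €2.06
Deli sandwich €12.65: ready-to-eat food, buyer-exempt → 0% → €0.00
Greeting card €4.78: everything else → 3.75% → €0.18
Rotisserie chicken €9.62: ready-to-eat food, buyer-exempt → 0% → €0.00
Salad bar box €13.69: ready-to-eat food, buyer-exempt → 0% → €0.00
Total tax = €0.21 + €7.63 + €4.86 + €0.39 + €2.06 + €0.18 = €15.33

€15.33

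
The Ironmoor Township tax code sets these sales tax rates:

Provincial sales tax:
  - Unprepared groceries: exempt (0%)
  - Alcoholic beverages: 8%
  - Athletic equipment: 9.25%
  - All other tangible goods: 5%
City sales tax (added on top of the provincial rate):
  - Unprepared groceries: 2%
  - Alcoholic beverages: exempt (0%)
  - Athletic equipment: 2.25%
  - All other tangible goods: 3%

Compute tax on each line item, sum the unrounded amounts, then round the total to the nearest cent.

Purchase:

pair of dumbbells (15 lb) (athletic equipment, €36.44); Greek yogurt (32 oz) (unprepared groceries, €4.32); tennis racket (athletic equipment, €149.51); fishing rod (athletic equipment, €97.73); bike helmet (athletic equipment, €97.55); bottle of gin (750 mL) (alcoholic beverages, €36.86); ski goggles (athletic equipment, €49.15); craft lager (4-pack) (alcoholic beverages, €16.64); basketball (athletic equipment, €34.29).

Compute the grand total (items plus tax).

Pair of dumbbells (15 lb) €36.44: athletic equipment → 9.25% + 2.25% city = 11.5% → €4.1906
Greek yogurt (32 oz) €4.32: unprepared groceries → 0% + 2% city = 2% → €0.0864
Tennis racket €149.51: athletic equipment → 9.25% + 2.25% city = 11.5% → €17.19365
Fishing rod €97.73: athletic equipment → 9.25% + 2.25% city = 11.5% → €11.23895
Bike helmet €97.55: athletic equipment → 9.25% + 2.25% city = 11.5% → €11.21825
Bottle of gin (750 mL) €36.86: alcoholic beverages → 8% + 0% city = 8% → €2.9488
Ski goggles €49.15: athletic equipment → 9.25% + 2.25% city = 11.5% → €5.65225
Craft lager (4-pack) €16.64: alcoholic beverages → 8% + 0% city = 8% → €1.3312
Basketball €34.29: athletic equipment → 9.25% + 2.25% city = 11.5% → €3.94335
Subtotal = €522.49; unrounded tax = €57.80345 → €57.80; total due = €580.29

€580.29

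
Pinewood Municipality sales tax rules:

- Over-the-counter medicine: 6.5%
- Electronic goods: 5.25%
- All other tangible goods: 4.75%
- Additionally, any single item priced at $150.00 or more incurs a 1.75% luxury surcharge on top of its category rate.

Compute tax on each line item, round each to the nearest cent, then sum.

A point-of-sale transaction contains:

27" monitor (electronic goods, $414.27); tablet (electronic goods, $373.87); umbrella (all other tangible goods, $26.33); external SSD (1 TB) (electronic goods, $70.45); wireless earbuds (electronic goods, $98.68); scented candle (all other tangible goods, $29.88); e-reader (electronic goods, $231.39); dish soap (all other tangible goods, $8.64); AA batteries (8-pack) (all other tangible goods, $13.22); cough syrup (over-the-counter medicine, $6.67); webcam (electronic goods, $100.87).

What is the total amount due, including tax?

27" monitor $414.27: electronic goods → 5.25% + 1.75% surcharge = 7% → $29.00
Tablet $373.87: electronic goods → 5.25% + 1.75% surcharge = 7% → $26.17
Umbrella $26.33: all other tangible goods → 4.75% → $1.25
External SSD (1 TB) $70.45: electronic goods → 5.25% → $3.70
Wireless earbuds $98.68: electronic goods → 5.25% → $5.18
Scented candle $29.88: all other tangible goods → 4.75% → $1.42
E-reader $231.39: electronic goods → 5.25% + 1.75% surcharge = 7% → $16.20
Dish soap $8.64: all other tangible goods → 4.75% → $0.41
AA batteries (8-pack) $13.22: all other tangible goods → 4.75% → $0.63
Cough syrup $6.67: over-the-counter medicine → 6.5% → $0.43
Webcam $100.87: electronic goods → 5.25% → $5.30
Subtotal = $1374.27; tax = $89.69; total due = $1463.96

$1463.96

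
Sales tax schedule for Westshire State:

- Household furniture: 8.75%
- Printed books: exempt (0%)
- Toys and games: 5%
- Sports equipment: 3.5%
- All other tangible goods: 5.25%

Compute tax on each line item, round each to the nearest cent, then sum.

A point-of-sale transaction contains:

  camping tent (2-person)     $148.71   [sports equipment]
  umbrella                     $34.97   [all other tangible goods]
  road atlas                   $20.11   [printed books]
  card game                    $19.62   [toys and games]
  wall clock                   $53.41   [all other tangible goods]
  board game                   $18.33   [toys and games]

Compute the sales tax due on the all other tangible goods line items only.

$4.64

Umbrella $34.97: all other tangible goods → 5.25% → $1.84
Wall clock $53.41: all other tangible goods → 5.25% → $2.80
Tax on all other tangible goods = $1.84 + $2.80 = $4.64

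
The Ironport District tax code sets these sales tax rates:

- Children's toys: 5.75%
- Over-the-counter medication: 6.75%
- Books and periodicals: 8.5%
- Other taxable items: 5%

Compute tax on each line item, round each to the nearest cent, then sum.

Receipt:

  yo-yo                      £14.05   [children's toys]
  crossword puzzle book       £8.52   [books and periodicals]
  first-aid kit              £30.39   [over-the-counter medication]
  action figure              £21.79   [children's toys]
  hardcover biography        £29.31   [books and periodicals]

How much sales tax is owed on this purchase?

£7.32

Yo-yo £14.05: children's toys → 5.75% → £0.81
Crossword puzzle book £8.52: books and periodicals → 8.5% → £0.72
First-aid kit £30.39: over-the-counter medication → 6.75% → £2.05
Action figure £21.79: children's toys → 5.75% → £1.25
Hardcover biography £29.31: books and periodicals → 8.5% → £2.49
Total tax = £0.81 + £0.72 + £2.05 + £1.25 + £2.49 = £7.32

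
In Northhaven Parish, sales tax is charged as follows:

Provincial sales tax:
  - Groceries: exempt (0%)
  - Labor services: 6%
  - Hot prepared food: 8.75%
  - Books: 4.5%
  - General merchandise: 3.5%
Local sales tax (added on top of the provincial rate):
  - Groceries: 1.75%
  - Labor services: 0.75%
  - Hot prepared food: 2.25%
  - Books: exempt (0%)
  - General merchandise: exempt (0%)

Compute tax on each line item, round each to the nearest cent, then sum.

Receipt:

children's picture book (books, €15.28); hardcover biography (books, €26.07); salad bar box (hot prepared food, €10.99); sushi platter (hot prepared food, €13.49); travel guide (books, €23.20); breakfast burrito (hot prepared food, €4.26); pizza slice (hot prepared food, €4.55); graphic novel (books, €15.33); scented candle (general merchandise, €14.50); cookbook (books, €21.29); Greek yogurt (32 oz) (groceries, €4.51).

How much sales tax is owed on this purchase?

€8.80

Children's picture book €15.28: books → 4.5% + 0% local = 4.5% → €0.69
Hardcover biography €26.07: books → 4.5% + 0% local = 4.5% → €1.17
Salad bar box €10.99: hot prepared food → 8.75% + 2.25% local = 11% → €1.21
Sushi platter €13.49: hot prepared food → 8.75% + 2.25% local = 11% → €1.48
Travel guide €23.20: books → 4.5% + 0% local = 4.5% → €1.04
Breakfast burrito €4.26: hot prepared food → 8.75% + 2.25% local = 11% → €0.47
Pizza slice €4.55: hot prepared food → 8.75% + 2.25% local = 11% → €0.50
Graphic novel €15.33: books → 4.5% + 0% local = 4.5% → €0.69
Scented candle €14.50: general merchandise → 3.5% + 0% local = 3.5% → €0.51
Cookbook €21.29: books → 4.5% + 0% local = 4.5% → €0.96
Greek yogurt (32 oz) €4.51: groceries → 0% + 1.75% local = 1.75% → €0.08
Total tax = €0.69 + €1.17 + €1.21 + €1.48 + €1.04 + €0.47 + €0.50 + €0.69 + €0.51 + €0.96 + €0.08 = €8.80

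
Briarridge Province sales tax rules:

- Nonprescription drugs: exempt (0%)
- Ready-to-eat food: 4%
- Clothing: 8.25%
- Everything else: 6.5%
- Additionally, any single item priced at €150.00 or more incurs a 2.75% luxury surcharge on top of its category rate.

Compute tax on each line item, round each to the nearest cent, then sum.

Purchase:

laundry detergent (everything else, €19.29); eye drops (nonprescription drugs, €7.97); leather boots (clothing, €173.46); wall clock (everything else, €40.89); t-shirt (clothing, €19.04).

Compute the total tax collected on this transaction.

Laundry detergent €19.29: everything else → 6.5% → €1.25
Eye drops €7.97: nonprescription drugs → 0% → €0.00
Leather boots €173.46: clothing → 8.25% + 2.75% surcharge = 11% → €19.08
Wall clock €40.89: everything else → 6.5% → €2.66
T-shirt €19.04: clothing → 8.25% → €1.57
Total tax = €1.25 + €19.08 + €2.66 + €1.57 = €24.56

€24.56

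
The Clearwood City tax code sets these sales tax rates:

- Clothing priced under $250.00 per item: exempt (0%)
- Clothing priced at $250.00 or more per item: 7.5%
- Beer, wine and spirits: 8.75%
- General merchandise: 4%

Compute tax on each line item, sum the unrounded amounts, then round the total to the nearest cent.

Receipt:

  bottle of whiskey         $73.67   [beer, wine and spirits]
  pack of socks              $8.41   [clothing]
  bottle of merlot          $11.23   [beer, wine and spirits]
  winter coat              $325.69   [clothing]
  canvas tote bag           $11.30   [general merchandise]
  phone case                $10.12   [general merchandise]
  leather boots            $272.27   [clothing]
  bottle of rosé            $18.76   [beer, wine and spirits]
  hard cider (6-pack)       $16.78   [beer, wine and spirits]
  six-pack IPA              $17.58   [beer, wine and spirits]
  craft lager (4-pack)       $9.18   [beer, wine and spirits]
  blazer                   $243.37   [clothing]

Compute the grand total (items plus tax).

Bottle of whiskey $73.67: beer, wine and spirits → 8.75% → $6.446125
Pack of socks $8.41: clothing, under $250.00 → 0% → $0.00
Bottle of merlot $11.23: beer, wine and spirits → 8.75% → $0.982625
Winter coat $325.69: clothing, $250.00 or more → 7.5% → $24.42675
Canvas tote bag $11.30: general merchandise → 4% → $0.452
Phone case $10.12: general merchandise → 4% → $0.4048
Leather boots $272.27: clothing, $250.00 or more → 7.5% → $20.42025
Bottle of rosé $18.76: beer, wine and spirits → 8.75% → $1.6415
Hard cider (6-pack) $16.78: beer, wine and spirits → 8.75% → $1.46825
Six-pack IPA $17.58: beer, wine and spirits → 8.75% → $1.53825
Craft lager (4-pack) $9.18: beer, wine and spirits → 8.75% → $0.80325
Blazer $243.37: clothing, under $250.00 → 0% → $0.00
Subtotal = $1018.36; unrounded tax = $58.5838 → $58.58; total due = $1076.94

$1076.94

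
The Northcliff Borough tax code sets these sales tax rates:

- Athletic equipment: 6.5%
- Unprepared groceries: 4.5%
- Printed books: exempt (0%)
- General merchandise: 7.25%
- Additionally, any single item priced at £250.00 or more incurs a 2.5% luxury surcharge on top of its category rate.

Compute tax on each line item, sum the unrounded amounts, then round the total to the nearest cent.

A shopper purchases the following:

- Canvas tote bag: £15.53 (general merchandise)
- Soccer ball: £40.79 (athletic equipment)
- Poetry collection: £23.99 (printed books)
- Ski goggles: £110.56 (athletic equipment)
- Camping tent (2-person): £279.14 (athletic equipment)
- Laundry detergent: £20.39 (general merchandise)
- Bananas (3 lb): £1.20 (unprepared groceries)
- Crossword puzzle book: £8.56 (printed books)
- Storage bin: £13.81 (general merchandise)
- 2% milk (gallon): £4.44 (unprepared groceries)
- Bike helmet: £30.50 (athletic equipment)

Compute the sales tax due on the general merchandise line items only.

Canvas tote bag £15.53: general merchandise → 7.25% → £1.125925
Laundry detergent £20.39: general merchandise → 7.25% → £1.478275
Storage bin £13.81: general merchandise → 7.25% → £1.001225
Tax on general merchandise: unrounded sum = £3.605425 → £3.61

£3.61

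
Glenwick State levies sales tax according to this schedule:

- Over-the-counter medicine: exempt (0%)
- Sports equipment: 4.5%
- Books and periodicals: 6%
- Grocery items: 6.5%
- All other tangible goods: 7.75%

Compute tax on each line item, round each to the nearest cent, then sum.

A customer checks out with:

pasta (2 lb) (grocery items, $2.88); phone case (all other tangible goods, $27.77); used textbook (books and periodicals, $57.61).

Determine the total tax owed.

$5.80

Pasta (2 lb) $2.88: grocery items → 6.5% → $0.19
Phone case $27.77: all other tangible goods → 7.75% → $2.15
Used textbook $57.61: books and periodicals → 6% → $3.46
Total tax = $0.19 + $2.15 + $3.46 = $5.80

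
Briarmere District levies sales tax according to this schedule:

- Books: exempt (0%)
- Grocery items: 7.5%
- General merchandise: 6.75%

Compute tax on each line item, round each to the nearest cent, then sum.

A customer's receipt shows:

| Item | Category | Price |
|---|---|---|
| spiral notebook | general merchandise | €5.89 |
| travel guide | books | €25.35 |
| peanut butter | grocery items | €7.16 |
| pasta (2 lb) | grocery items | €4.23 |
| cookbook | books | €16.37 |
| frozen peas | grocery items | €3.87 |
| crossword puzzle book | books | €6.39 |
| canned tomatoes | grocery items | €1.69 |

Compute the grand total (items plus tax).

Spiral notebook €5.89: general merchandise → 6.75% → €0.40
Travel guide €25.35: books → 0% → €0.00
Peanut butter €7.16: grocery items → 7.5% → €0.54
Pasta (2 lb) €4.23: grocery items → 7.5% → €0.32
Cookbook €16.37: books → 0% → €0.00
Frozen peas €3.87: grocery items → 7.5% → €0.29
Crossword puzzle book €6.39: books → 0% → €0.00
Canned tomatoes €1.69: grocery items → 7.5% → €0.13
Subtotal = €70.95; tax = €1.68; total due = €72.63

€72.63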